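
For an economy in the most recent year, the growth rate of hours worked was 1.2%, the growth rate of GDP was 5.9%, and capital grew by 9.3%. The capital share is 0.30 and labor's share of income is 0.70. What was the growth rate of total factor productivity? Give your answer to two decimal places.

Labor's share = 1 − 0.3 = 0.7.
Capital: 0.3 × 9.3 = 2.79 pp.
Hours worked: 0.7 × 1.2 = 0.84 pp.
TFP growth = 5.9 − 3.63 = 2.27%.

2.27%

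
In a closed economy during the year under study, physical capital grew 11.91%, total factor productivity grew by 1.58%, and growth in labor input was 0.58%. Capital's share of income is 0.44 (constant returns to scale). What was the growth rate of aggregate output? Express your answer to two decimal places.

Aggregate output grew 7.15%.

Labor's share = 1 − 0.44 = 0.56.
Physical capital: 0.44 × 11.91 = 5.2404 pp.
Labor input: 0.56 × 0.58 = 0.3248 pp.
Output growth = 1.58 + 5.5652 = 7.1452%.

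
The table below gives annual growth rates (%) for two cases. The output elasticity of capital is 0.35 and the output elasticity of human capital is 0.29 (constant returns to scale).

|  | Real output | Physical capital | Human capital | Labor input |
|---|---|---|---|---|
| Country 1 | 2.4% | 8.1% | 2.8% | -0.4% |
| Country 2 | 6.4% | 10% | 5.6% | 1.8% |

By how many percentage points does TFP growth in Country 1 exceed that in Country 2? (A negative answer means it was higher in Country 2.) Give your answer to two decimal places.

Labor's share = 1 − 0.35 − 0.29 = 0.36.
Country 1: TFP = 2.4 − 2.835 − 0.812 + 0.144 = -1.103%.
Country 2: TFP = 6.4 − 3.5 − 1.624 − 0.648 = 0.628%.
Difference = -1.103 − (0.628) = -1.731 pp.

-1.73 percentage points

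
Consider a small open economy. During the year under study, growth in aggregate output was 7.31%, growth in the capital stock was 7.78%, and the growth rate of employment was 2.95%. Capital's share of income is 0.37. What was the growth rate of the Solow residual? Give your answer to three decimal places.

Labor's share = 1 − 0.37 = 0.63.
The capital stock: 0.37 × 7.78 = 2.8786 pp.
Employment: 0.63 × 2.95 = 1.8585 pp.
TFP growth = 7.31 − 4.7371 = 2.5729%.

The Solow residual growth was 2.573%.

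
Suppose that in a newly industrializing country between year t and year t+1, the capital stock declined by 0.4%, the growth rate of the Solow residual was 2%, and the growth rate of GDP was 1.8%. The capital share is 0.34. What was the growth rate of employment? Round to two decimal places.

Labor's share = 1 − 0.34 = 0.66.
gY = gA + 0.34×(-0.4) + 0.66×g.
0.66×g = 1.8 − 2 + 0.136 = -0.064.
g = -0.064 / 0.66 = -0.097%.

-0.10%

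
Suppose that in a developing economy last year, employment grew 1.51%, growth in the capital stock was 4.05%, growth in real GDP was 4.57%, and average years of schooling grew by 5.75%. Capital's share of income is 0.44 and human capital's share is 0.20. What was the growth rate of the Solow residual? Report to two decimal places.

Labor's share = 1 − 0.44 − 0.2 = 0.36.
The capital stock: 0.44 × 4.05 = 1.782 pp.
Average years of schooling: 0.2 × 5.75 = 1.15 pp.
Employment: 0.36 × 1.51 = 0.5436 pp.
TFP growth = 4.57 − 3.4756 = 1.0944%.

1.09%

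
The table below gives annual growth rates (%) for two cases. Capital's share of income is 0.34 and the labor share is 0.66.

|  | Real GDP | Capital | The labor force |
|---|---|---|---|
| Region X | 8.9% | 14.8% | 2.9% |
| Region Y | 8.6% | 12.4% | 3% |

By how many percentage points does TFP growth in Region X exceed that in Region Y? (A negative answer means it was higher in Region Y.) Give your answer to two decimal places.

Labor's share = 1 − 0.34 = 0.66.
Region X: TFP = 8.9 − 5.032 − 1.914 = 1.954%.
Region Y: TFP = 8.6 − 4.216 − 1.98 = 2.404%.
Difference = 1.954 − (2.404) = -0.45 pp.

-0.45 percentage points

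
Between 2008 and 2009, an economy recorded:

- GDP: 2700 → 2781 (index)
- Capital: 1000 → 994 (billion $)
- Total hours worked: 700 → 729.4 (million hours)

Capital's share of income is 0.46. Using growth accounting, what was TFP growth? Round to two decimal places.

GDP growth = (2781 − 2700) / 2700 = 3%.
Capital growth = (994 − 1000) / 1000 = -0.6%.
Total hours worked growth = (729.4 − 700) / 700 = 4.2%.
Labor's share = 1 − 0.46 = 0.54.
Capital: 0.46 × (-0.6) = -0.276 pp.
Total hours worked: 0.54 × 4.2 = 2.268 pp.
TFP growth = 3 − 1.992 = 1.008%.

1.01%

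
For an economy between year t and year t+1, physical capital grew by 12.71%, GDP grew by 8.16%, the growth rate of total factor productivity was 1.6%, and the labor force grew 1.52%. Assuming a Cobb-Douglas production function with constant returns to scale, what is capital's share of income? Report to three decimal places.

gY = gA + α·gK + (1−α)·gL, so gY − gA − gL = α(gK − gL).
8.16 − 1.6 − 1.52 = α × (12.71 − 1.52).
5.04 = 11.19 α, so α = 0.4504.

0.450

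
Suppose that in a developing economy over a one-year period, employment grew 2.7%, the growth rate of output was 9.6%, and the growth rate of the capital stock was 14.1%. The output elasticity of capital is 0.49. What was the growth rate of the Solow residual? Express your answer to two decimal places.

The Solow residual growth was 1.31%.

Labor's share = 1 − 0.49 = 0.51.
The capital stock: 0.49 × 14.1 = 6.909 pp.
Employment: 0.51 × 2.7 = 1.377 pp.
TFP growth = 9.6 − 8.286 = 1.314%.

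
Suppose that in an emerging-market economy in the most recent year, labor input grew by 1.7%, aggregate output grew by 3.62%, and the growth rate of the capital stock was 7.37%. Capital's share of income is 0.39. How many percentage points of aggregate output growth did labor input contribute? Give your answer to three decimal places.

1.037

Labor's share = 1 − 0.39 = 0.61.
Contribution = share × growth = 0.61 × 1.7 = 1.037 pp.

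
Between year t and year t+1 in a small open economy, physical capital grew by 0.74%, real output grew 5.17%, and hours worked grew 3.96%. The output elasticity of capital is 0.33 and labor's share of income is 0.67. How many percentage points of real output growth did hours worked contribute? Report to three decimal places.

Labor's share = 1 − 0.33 = 0.67.
Contribution = share × growth = 0.67 × 3.96 = 2.6532 pp.

2.653 pp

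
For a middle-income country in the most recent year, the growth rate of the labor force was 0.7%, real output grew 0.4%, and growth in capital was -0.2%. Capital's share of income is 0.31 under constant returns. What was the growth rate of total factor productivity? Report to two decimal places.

-0.02%

Labor's share = 1 − 0.31 = 0.69.
Capital: 0.31 × (-0.2) = -0.062 pp.
The labor force: 0.69 × 0.7 = 0.483 pp.
TFP growth = 0.4 − 0.421 = -0.021%.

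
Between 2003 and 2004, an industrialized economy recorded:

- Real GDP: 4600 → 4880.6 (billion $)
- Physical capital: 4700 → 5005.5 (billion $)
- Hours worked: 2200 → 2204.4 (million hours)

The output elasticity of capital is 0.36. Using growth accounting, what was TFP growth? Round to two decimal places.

TFP grew 3.63%.

Real GDP growth = (4880.6 − 4600) / 4600 = 6.1%.
Physical capital growth = (5005.5 − 4700) / 4700 = 6.5%.
Hours worked growth = (2204.4 − 2200) / 2200 = 0.2%.
Labor's share = 1 − 0.36 = 0.64.
Physical capital: 0.36 × 6.5 = 2.34 pp.
Hours worked: 0.64 × 0.2 = 0.128 pp.
TFP growth = 6.1 − 2.468 = 3.632%.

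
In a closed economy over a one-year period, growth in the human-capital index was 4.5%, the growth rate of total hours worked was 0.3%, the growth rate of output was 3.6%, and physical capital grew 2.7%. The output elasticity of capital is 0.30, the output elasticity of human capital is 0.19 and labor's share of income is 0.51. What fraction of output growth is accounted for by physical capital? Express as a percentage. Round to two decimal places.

22.50%

Physical capital contributed 0.3 × 2.7 = 0.81 pp.
Share of growth = 0.81 / 3.6 × 100 = 22.5%.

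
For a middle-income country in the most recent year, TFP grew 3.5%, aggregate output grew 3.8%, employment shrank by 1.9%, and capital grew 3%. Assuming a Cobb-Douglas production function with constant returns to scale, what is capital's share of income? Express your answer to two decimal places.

α = 0.45

gY = gA + α·gK + (1−α)·gL, so gY − gA − gL = α(gK − gL).
3.8 − 3.5 + 1.9 = α × (3 − (-1.9)).
2.2 = 4.9 α, so α = 0.449.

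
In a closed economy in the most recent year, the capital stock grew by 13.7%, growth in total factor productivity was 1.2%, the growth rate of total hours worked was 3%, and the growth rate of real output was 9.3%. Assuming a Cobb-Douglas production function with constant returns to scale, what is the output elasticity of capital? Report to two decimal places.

gY = gA + α·gK + (1−α)·gL, so gY − gA − gL = α(gK − gL).
9.3 − 1.2 − 3 = α × (13.7 − 3).
5.1 = 10.7 α, so α = 0.4766.

0.48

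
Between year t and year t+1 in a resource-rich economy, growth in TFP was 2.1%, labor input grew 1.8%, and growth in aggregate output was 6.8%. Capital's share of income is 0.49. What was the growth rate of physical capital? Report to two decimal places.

Physical capital grew 7.72%.

Labor's share = 1 − 0.49 = 0.51.
gY = gA + 0.51×1.8 + 0.49×g.
0.49×g = 6.8 − 2.1 − 0.918 = 3.782.
g = 3.782 / 0.49 = 7.7184%.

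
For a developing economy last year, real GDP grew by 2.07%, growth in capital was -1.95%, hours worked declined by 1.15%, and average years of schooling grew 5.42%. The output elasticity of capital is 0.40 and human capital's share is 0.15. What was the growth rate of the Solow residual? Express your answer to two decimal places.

2.55%

Labor's share = 1 − 0.4 − 0.15 = 0.45.
Capital: 0.4 × (-1.95) = -0.78 pp.
Average years of schooling: 0.15 × 5.42 = 0.813 pp.
Hours worked: 0.45 × (-1.15) = -0.5175 pp.
TFP growth = 2.07 + 0.4845 = 2.5545%.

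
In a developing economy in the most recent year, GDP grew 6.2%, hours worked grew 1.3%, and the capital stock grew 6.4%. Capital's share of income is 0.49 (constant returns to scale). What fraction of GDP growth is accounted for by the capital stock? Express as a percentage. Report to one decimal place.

The capital stock contributed 0.49 × 6.4 = 3.136 pp.
Share of growth = 3.136 / 6.2 × 100 = 50.581%.

The capital stock accounted for 50.6% of growth.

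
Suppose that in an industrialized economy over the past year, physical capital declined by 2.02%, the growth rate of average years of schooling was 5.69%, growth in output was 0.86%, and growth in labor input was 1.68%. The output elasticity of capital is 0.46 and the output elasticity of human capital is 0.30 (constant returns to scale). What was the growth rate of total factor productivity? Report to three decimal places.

Labor's share = 1 − 0.46 − 0.3 = 0.24.
Physical capital: 0.46 × (-2.02) = -0.9292 pp.
Average years of schooling: 0.3 × 5.69 = 1.707 pp.
Labor input: 0.24 × 1.68 = 0.4032 pp.
TFP growth = 0.86 − 1.181 = -0.321%.

-0.321%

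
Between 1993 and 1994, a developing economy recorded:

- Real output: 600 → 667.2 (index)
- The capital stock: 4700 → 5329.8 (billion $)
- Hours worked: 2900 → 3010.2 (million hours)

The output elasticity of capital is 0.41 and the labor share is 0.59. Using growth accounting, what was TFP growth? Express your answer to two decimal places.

Real output growth = (667.2 − 600) / 600 = 11.2%.
The capital stock growth = (5329.8 − 4700) / 4700 = 13.4%.
Hours worked growth = (3010.2 − 2900) / 2900 = 3.8%.
Labor's share = 1 − 0.41 = 0.59.
The capital stock: 0.41 × 13.4 = 5.494 pp.
Hours worked: 0.59 × 3.8 = 2.242 pp.
TFP growth = 11.2 − 7.736 = 3.464%.

TFP grew 3.46%.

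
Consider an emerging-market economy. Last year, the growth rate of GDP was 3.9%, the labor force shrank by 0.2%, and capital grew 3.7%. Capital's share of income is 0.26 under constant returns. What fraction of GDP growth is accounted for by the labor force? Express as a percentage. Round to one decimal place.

Labor's share = 1 − 0.26 = 0.74.
The labor force contributed 0.74 × (-0.2) = -0.148 pp.
Share of growth = -0.148 / 3.9 × 100 = -3.795%.

-3.8%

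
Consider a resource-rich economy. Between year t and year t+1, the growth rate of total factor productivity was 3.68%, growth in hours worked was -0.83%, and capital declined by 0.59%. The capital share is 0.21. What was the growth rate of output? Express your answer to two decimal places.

2.90%

Labor's share = 1 − 0.21 = 0.79.
Capital: 0.21 × (-0.59) = -0.1239 pp.
Hours worked: 0.79 × (-0.83) = -0.6557 pp.
Output growth = 3.68 + (-0.7796) = 2.9004%.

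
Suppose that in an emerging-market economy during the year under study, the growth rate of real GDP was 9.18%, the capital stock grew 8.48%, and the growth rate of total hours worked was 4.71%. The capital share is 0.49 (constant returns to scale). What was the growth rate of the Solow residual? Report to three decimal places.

Labor's share = 1 − 0.49 = 0.51.
The capital stock: 0.49 × 8.48 = 4.1552 pp.
Total hours worked: 0.51 × 4.71 = 2.4021 pp.
TFP growth = 9.18 − 6.5573 = 2.6227%.

2.623%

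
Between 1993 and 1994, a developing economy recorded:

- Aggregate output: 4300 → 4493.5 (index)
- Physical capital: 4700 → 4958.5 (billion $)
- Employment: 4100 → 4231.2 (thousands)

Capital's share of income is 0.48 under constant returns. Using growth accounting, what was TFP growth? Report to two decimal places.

Aggregate output growth = (4493.5 − 4300) / 4300 = 4.5%.
Physical capital growth = (4958.5 − 4700) / 4700 = 5.5%.
Employment growth = (4231.2 − 4100) / 4100 = 3.2%.
Labor's share = 1 − 0.48 = 0.52.
Physical capital: 0.48 × 5.5 = 2.64 pp.
Employment: 0.52 × 3.2 = 1.664 pp.
TFP growth = 4.5 − 4.304 = 0.196%.

0.20%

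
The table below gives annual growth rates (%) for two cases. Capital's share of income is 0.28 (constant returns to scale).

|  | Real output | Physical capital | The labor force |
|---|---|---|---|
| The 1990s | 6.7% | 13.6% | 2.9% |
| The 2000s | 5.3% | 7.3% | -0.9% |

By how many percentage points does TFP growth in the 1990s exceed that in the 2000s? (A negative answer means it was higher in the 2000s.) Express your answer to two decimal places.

-3.10 percentage points

Labor's share = 1 − 0.28 = 0.72.
The 1990s: TFP = 6.7 − 3.808 − 2.088 = 0.804%.
The 2000s: TFP = 5.3 − 2.044 + 0.648 = 3.904%.
Difference = 0.804 − (3.904) = -3.1 pp.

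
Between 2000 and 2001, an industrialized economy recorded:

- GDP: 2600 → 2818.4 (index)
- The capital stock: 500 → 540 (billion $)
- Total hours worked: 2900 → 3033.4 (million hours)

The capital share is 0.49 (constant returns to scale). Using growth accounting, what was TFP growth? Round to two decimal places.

TFP growth was 2.13%.

GDP growth = (2818.4 − 2600) / 2600 = 8.4%.
The capital stock growth = (540 − 500) / 500 = 8%.
Total hours worked growth = (3033.4 − 2900) / 2900 = 4.6%.
Labor's share = 1 − 0.49 = 0.51.
The capital stock: 0.49 × 8 = 3.92 pp.
Total hours worked: 0.51 × 4.6 = 2.346 pp.
TFP growth = 8.4 − 6.266 = 2.134%.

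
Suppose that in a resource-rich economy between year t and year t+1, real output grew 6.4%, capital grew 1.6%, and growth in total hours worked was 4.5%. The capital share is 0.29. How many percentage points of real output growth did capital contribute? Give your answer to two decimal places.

0.46 percentage points

Contribution = share × growth = 0.29 × 1.6 = 0.464 pp.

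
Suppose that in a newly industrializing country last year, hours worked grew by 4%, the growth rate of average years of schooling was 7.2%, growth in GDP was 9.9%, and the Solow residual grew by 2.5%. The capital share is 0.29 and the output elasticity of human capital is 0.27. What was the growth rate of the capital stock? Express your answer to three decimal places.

Labor's share = 1 − 0.29 − 0.27 = 0.44.
gY = gA + 0.27×7.2 + 0.44×4 + 0.29×g.
0.29×g = 9.9 − 2.5 − 3.704 = 3.696.
g = 3.696 / 0.29 = 12.74483%.

12.745%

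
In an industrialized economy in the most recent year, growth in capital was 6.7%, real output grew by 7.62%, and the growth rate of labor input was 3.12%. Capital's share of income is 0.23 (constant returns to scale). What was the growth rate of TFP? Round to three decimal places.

Labor's share = 1 − 0.23 = 0.77.
Capital: 0.23 × 6.7 = 1.541 pp.
Labor input: 0.77 × 3.12 = 2.4024 pp.
TFP growth = 7.62 − 3.9434 = 3.6766%.

TFP growth was 3.677%.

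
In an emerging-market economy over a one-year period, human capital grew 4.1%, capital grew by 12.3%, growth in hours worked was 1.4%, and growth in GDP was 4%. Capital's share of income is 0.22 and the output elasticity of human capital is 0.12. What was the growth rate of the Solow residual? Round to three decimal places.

Labor's share = 1 − 0.22 − 0.12 = 0.66.
Capital: 0.22 × 12.3 = 2.706 pp.
Human capital: 0.12 × 4.1 = 0.492 pp.
Hours worked: 0.66 × 1.4 = 0.924 pp.
TFP growth = 4 − 4.122 = -0.122%.

-0.122%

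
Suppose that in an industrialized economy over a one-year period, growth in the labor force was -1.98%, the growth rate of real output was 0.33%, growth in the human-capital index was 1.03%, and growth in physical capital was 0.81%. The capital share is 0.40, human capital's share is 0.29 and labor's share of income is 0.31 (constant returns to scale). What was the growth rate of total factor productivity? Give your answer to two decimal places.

Labor's share = 1 − 0.4 − 0.29 = 0.31.
Physical capital: 0.4 × 0.81 = 0.324 pp.
The human-capital index: 0.29 × 1.03 = 0.2987 pp.
The labor force: 0.31 × (-1.98) = -0.6138 pp.
TFP growth = 0.33 − 0.0089 = 0.3211%.

0.32%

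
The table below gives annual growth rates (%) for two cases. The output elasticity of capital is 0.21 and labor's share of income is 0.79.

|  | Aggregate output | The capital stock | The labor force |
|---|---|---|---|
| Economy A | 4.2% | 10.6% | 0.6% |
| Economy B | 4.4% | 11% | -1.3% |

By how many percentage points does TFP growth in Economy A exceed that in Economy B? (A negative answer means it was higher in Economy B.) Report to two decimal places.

-1.62 percentage points

Labor's share = 1 − 0.21 = 0.79.
Economy A: TFP = 4.2 − 2.226 − 0.474 = 1.5%.
Economy B: TFP = 4.4 − 2.31 + 1.027 = 3.117%.
Difference = 1.5 − (3.117) = -1.617 pp.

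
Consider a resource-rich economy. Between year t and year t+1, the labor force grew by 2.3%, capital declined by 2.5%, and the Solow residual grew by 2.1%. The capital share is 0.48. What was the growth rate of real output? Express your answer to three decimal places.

2.096%

Labor's share = 1 − 0.48 = 0.52.
Capital: 0.48 × (-2.5) = -1.2 pp.
The labor force: 0.52 × 2.3 = 1.196 pp.
Output growth = 2.1 + (-0.004) = 2.096%.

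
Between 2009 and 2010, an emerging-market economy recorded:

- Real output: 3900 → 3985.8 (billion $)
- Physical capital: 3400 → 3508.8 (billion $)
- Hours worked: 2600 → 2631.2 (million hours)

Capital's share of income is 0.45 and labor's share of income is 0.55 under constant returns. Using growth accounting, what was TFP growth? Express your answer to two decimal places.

Real output growth = (3985.8 − 3900) / 3900 = 2.2%.
Physical capital growth = (3508.8 − 3400) / 3400 = 3.2%.
Hours worked growth = (2631.2 − 2600) / 2600 = 1.2%.
Labor's share = 1 − 0.45 = 0.55.
Physical capital: 0.45 × 3.2 = 1.44 pp.
Hours worked: 0.55 × 1.2 = 0.66 pp.
TFP growth = 2.2 − 2.1 = 0.1%.

0.10%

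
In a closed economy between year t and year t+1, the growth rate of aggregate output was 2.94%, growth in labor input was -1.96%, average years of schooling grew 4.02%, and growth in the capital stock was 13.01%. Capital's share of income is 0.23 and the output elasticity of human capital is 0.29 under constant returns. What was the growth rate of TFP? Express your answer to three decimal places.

Labor's share = 1 − 0.23 − 0.29 = 0.48.
The capital stock: 0.23 × 13.01 = 2.9923 pp.
Average years of schooling: 0.29 × 4.02 = 1.1658 pp.
Labor input: 0.48 × (-1.96) = -0.9408 pp.
TFP growth = 2.94 − 3.2173 = -0.2773%.

-0.277%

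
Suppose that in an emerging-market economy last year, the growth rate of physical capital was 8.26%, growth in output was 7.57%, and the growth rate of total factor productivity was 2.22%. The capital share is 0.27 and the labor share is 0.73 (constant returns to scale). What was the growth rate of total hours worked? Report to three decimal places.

Labor's share = 1 − 0.27 = 0.73.
gY = gA + 0.27×8.26 + 0.73×g.
0.73×g = 7.57 − 2.22 − 2.2302 = 3.1198.
g = 3.1198 / 0.73 = 4.2737%.

4.274%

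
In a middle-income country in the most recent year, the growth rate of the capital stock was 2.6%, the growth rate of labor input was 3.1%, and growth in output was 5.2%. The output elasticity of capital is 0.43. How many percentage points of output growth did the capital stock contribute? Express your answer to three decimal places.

Contribution = share × growth = 0.43 × 2.6 = 1.118 pp.

1.118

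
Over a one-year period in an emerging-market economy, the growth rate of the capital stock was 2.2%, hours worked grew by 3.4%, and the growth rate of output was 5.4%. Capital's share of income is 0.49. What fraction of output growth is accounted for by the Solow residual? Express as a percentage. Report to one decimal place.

47.9%

Labor's share = 1 − 0.49 = 0.51.
The capital stock: 0.49 × 2.2 = 1.078 pp.
Hours worked: 0.51 × 3.4 = 1.734 pp.
TFP growth = 5.4 − 2.812 = 2.588%.
TFP share of growth = 2.588 / 5.4 × 100 = 47.926%.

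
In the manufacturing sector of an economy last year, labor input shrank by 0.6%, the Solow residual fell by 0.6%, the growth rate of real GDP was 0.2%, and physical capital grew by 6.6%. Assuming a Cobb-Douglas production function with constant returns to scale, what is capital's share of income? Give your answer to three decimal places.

gY = gA + α·gK + (1−α)·gL, so gY − gA − gL = α(gK − gL).
0.2 + 0.6 + 0.6 = α × (6.6 − (-0.6)).
1.4 = 7.2 α, so α = 0.19444.

0.194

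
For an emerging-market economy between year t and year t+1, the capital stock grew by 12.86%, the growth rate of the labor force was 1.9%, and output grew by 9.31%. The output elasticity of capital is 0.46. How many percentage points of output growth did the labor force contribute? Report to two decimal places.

1.03

Labor's share = 1 − 0.46 = 0.54.
Contribution = share × growth = 0.54 × 1.9 = 1.026 pp.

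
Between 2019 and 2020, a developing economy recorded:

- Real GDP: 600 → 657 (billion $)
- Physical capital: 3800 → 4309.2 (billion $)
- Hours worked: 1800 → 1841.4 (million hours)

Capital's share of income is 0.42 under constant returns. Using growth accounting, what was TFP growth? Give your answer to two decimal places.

Real GDP growth = (657 − 600) / 600 = 9.5%.
Physical capital growth = (4309.2 − 3800) / 3800 = 13.4%.
Hours worked growth = (1841.4 − 1800) / 1800 = 2.3%.
Labor's share = 1 − 0.42 = 0.58.
Physical capital: 0.42 × 13.4 = 5.628 pp.
Hours worked: 0.58 × 2.3 = 1.334 pp.
TFP growth = 9.5 − 6.962 = 2.538%.

TFP growth was 2.54%.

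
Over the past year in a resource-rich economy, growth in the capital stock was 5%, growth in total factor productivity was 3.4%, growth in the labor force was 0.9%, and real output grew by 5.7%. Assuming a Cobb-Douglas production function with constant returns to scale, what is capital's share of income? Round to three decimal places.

gY = gA + α·gK + (1−α)·gL, so gY − gA − gL = α(gK − gL).
5.7 − 3.4 − 0.9 = α × (5 − 0.9).
1.4 = 4.1 α, so α = 0.34146.

0.341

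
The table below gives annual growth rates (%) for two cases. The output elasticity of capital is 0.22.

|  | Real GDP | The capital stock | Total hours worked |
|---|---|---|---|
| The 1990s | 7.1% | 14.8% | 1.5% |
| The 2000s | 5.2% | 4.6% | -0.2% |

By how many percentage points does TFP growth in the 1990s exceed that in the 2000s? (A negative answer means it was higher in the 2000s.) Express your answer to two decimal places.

Labor's share = 1 − 0.22 = 0.78.
The 1990s: TFP = 7.1 − 3.256 − 1.17 = 2.674%.
The 2000s: TFP = 5.2 − 1.012 + 0.156 = 4.344%.
Difference = 2.674 − (4.344) = -1.67 pp.

-1.67 percentage points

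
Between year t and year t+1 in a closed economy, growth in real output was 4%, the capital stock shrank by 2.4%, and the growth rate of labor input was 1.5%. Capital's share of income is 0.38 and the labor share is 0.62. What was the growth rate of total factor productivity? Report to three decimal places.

Labor's share = 1 − 0.38 = 0.62.
The capital stock: 0.38 × (-2.4) = -0.912 pp.
Labor input: 0.62 × 1.5 = 0.93 pp.
TFP growth = 4 − 0.018 = 3.982%.

Total factor productivity growth was 3.982%.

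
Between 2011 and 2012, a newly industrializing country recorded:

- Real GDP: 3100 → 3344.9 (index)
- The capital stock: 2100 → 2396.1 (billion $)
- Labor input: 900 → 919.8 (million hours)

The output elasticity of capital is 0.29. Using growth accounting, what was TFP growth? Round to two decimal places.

TFP grew 2.25%.

Real GDP growth = (3344.9 − 3100) / 3100 = 7.9%.
The capital stock growth = (2396.1 − 2100) / 2100 = 14.1%.
Labor input growth = (919.8 − 900) / 900 = 2.2%.
Labor's share = 1 − 0.29 = 0.71.
The capital stock: 0.29 × 14.1 = 4.089 pp.
Labor input: 0.71 × 2.2 = 1.562 pp.
TFP growth = 7.9 − 5.651 = 2.249%.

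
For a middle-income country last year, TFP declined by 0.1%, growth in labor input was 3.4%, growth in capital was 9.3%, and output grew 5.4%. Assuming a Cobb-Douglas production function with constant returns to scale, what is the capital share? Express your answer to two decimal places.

gY = gA + α·gK + (1−α)·gL, so gY − gA − gL = α(gK − gL).
5.4 + 0.1 − 3.4 = α × (9.3 − 3.4).
2.1 = 5.9 α, so α = 0.3559.

The capital share is 0.36.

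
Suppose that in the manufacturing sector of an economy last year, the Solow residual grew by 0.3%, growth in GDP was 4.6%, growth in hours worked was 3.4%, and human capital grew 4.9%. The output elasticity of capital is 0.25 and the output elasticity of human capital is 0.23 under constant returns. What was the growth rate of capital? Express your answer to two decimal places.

Labor's share = 1 − 0.25 − 0.23 = 0.52.
gY = gA + 0.23×4.9 + 0.52×3.4 + 0.25×g.
0.25×g = 4.6 − 0.3 − 2.895 = 1.405.
g = 1.405 / 0.25 = 5.62%.

5.62%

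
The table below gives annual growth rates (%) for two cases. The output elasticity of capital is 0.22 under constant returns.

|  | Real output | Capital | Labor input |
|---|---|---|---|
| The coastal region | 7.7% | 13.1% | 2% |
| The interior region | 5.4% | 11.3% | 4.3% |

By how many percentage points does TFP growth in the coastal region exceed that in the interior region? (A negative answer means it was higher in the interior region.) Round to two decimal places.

3.70 percentage points

Labor's share = 1 − 0.22 = 0.78.
The coastal region: TFP = 7.7 − 2.882 − 1.56 = 3.258%.
The interior region: TFP = 5.4 − 2.486 − 3.354 = -0.44%.
Difference = 3.258 − (-0.44) = 3.698 pp.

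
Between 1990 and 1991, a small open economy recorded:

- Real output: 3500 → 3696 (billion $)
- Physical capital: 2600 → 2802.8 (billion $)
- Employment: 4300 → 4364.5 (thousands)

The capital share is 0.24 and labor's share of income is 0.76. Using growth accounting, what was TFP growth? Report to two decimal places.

Real output growth = (3696 − 3500) / 3500 = 5.6%.
Physical capital growth = (2802.8 − 2600) / 2600 = 7.8%.
Employment growth = (4364.5 − 4300) / 4300 = 1.5%.
Labor's share = 1 − 0.24 = 0.76.
Physical capital: 0.24 × 7.8 = 1.872 pp.
Employment: 0.76 × 1.5 = 1.14 pp.
TFP growth = 5.6 − 3.012 = 2.588%.

2.59%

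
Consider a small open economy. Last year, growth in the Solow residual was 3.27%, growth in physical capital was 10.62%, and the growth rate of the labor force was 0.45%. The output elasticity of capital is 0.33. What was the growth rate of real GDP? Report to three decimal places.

7.076%

Labor's share = 1 − 0.33 = 0.67.
Physical capital: 0.33 × 10.62 = 3.5046 pp.
The labor force: 0.67 × 0.45 = 0.3015 pp.
Output growth = 3.27 + 3.8061 = 7.0761%.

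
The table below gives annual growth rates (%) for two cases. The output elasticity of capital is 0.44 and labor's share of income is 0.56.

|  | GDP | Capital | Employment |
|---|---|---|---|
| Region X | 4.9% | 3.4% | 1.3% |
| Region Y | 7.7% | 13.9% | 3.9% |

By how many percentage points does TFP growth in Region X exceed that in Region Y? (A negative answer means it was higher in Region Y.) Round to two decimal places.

Labor's share = 1 − 0.44 = 0.56.
Region X: TFP = 4.9 − 1.496 − 0.728 = 2.676%.
Region Y: TFP = 7.7 − 6.116 − 2.184 = -0.6%.
Difference = 2.676 − (-0.6) = 3.276 pp.

3.28 percentage points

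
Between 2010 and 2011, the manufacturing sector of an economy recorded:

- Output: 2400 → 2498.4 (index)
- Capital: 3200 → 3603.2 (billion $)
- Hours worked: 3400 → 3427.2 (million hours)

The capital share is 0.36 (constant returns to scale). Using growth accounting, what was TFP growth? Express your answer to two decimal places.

Output growth = (2498.4 − 2400) / 2400 = 4.1%.
Capital growth = (3603.2 − 3200) / 3200 = 12.6%.
Hours worked growth = (3427.2 − 3400) / 3400 = 0.8%.
Labor's share = 1 − 0.36 = 0.64.
Capital: 0.36 × 12.6 = 4.536 pp.
Hours worked: 0.64 × 0.8 = 0.512 pp.
TFP growth = 4.1 − 5.048 = -0.948%.

-0.95%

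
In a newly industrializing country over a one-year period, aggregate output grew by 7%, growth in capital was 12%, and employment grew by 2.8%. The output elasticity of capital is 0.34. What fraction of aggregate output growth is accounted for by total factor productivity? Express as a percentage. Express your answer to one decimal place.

15.3%

Labor's share = 1 − 0.34 = 0.66.
Capital: 0.34 × 12 = 4.08 pp.
Employment: 0.66 × 2.8 = 1.848 pp.
TFP growth = 7 − 5.928 = 1.072%.
TFP share of growth = 1.072 / 7 × 100 = 15.314%.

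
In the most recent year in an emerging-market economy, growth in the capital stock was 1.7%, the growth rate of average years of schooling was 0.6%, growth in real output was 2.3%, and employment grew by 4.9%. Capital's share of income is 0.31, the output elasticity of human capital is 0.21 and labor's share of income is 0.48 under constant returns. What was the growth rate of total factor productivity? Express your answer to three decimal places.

Labor's share = 1 − 0.31 − 0.21 = 0.48.
The capital stock: 0.31 × 1.7 = 0.527 pp.
Average years of schooling: 0.21 × 0.6 = 0.126 pp.
Employment: 0.48 × 4.9 = 2.352 pp.
TFP growth = 2.3 − 3.005 = -0.705%.

-0.705%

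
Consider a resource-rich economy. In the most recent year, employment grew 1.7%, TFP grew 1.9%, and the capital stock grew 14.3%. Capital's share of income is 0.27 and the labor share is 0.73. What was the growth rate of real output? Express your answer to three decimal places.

7.002%

Labor's share = 1 − 0.27 = 0.73.
The capital stock: 0.27 × 14.3 = 3.861 pp.
Employment: 0.73 × 1.7 = 1.241 pp.
Output growth = 1.9 + 5.102 = 7.002%.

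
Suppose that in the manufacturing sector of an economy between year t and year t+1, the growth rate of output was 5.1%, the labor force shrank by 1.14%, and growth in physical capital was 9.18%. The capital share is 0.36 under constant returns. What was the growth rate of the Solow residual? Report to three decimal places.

2.525%

Labor's share = 1 − 0.36 = 0.64.
Physical capital: 0.36 × 9.18 = 3.3048 pp.
The labor force: 0.64 × (-1.14) = -0.7296 pp.
TFP growth = 5.1 − 2.5752 = 2.5248%.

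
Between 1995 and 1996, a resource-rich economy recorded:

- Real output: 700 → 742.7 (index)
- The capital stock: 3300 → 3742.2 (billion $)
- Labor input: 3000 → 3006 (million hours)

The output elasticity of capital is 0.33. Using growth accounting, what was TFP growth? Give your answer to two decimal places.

1.54%

Real output growth = (742.7 − 700) / 700 = 6.1%.
The capital stock growth = (3742.2 − 3300) / 3300 = 13.4%.
Labor input growth = (3006 − 3000) / 3000 = 0.2%.
Labor's share = 1 − 0.33 = 0.67.
The capital stock: 0.33 × 13.4 = 4.422 pp.
Labor input: 0.67 × 0.2 = 0.134 pp.
TFP growth = 6.1 − 4.556 = 1.544%.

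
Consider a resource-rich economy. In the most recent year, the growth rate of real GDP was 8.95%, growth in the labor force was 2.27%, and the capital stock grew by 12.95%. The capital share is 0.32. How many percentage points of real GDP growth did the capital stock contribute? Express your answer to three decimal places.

4.144

Contribution = share × growth = 0.32 × 12.95 = 4.144 pp.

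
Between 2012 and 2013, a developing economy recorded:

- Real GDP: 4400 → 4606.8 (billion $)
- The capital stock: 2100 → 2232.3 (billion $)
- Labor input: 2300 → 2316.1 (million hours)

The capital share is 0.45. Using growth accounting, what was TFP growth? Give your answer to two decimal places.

1.48%

Real GDP growth = (4606.8 − 4400) / 4400 = 4.7%.
The capital stock growth = (2232.3 − 2100) / 2100 = 6.3%.
Labor input growth = (2316.1 − 2300) / 2300 = 0.7%.
Labor's share = 1 − 0.45 = 0.55.
The capital stock: 0.45 × 6.3 = 2.835 pp.
Labor input: 0.55 × 0.7 = 0.385 pp.
TFP growth = 4.7 − 3.22 = 1.48%.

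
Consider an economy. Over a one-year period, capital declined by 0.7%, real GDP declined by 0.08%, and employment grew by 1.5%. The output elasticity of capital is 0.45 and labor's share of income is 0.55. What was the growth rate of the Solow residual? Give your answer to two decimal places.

Labor's share = 1 − 0.45 = 0.55.
Capital: 0.45 × (-0.7) = -0.315 pp.
Employment: 0.55 × 1.5 = 0.825 pp.
TFP growth = -0.08 − 0.51 = -0.59%.

-0.59%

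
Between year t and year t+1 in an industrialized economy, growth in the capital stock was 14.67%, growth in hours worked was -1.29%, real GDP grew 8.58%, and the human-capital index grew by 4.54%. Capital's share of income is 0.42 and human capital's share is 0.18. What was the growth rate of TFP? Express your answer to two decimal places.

Labor's share = 1 − 0.42 − 0.18 = 0.4.
The capital stock: 0.42 × 14.67 = 6.1614 pp.
The human-capital index: 0.18 × 4.54 = 0.8172 pp.
Hours worked: 0.4 × (-1.29) = -0.516 pp.
TFP growth = 8.58 − 6.4626 = 2.1174%.

2.12%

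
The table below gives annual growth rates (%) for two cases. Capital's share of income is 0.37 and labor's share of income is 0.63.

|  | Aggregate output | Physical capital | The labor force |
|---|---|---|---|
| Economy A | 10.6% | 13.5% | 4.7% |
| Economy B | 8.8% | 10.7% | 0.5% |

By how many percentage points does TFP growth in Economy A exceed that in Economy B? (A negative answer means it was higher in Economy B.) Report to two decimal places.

Labor's share = 1 − 0.37 = 0.63.
Economy A: TFP = 10.6 − 4.995 − 2.961 = 2.644%.
Economy B: TFP = 8.8 − 3.959 − 0.315 = 4.526%.
Difference = 2.644 − (4.526) = -1.882 pp.

-1.88 percentage points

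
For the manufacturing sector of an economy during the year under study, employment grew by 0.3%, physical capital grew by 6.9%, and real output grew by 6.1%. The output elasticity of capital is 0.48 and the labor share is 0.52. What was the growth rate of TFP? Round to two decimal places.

2.63%

Labor's share = 1 − 0.48 = 0.52.
Physical capital: 0.48 × 6.9 = 3.312 pp.
Employment: 0.52 × 0.3 = 0.156 pp.
TFP growth = 6.1 − 3.468 = 2.632%.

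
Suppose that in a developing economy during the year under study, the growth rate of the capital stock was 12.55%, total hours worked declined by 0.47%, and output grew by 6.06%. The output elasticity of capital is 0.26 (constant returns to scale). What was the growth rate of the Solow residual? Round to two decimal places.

The Solow residual grew 3.14%.

Labor's share = 1 − 0.26 = 0.74.
The capital stock: 0.26 × 12.55 = 3.263 pp.
Total hours worked: 0.74 × (-0.47) = -0.3478 pp.
TFP growth = 6.06 − 2.9152 = 3.1448%.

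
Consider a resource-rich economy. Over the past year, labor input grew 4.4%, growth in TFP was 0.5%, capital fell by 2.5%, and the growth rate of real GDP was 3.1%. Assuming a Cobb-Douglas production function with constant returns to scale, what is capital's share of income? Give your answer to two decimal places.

gY = gA + α·gK + (1−α)·gL, so gY − gA − gL = α(gK − gL).
3.1 − 0.5 − 4.4 = α × (-2.5 − 4.4).
-1.8 = -6.9 α, so α = 0.2609.

0.26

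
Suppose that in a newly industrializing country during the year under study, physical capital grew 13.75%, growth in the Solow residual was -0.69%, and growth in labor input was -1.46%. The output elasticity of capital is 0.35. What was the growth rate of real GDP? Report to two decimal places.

3.17%

Labor's share = 1 − 0.35 = 0.65.
Physical capital: 0.35 × 13.75 = 4.8125 pp.
Labor input: 0.65 × (-1.46) = -0.949 pp.
Output growth = -0.69 + 3.8635 = 3.1735%.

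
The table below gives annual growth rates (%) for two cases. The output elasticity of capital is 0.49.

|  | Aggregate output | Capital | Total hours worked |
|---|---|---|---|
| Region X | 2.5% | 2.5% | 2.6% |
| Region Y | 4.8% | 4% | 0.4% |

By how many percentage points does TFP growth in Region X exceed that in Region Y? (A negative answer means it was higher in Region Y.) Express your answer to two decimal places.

-2.69 percentage points

Labor's share = 1 − 0.49 = 0.51.
Region X: TFP = 2.5 − 1.225 − 1.326 = -0.051%.
Region Y: TFP = 4.8 − 1.96 − 0.204 = 2.636%.
Difference = -0.051 − (2.636) = -2.687 pp.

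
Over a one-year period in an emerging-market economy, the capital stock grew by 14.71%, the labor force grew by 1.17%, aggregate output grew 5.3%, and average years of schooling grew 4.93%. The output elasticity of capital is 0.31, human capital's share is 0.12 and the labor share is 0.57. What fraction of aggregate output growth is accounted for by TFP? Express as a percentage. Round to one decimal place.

TFP accounted for -9.8% of growth.

Labor's share = 1 − 0.31 − 0.12 = 0.57.
The capital stock: 0.31 × 14.71 = 4.5601 pp.
Average years of schooling: 0.12 × 4.93 = 0.5916 pp.
The labor force: 0.57 × 1.17 = 0.6669 pp.
TFP growth = 5.3 − 5.8186 = -0.5186%.
TFP share of growth = -0.5186 / 5.3 × 100 = -9.785%.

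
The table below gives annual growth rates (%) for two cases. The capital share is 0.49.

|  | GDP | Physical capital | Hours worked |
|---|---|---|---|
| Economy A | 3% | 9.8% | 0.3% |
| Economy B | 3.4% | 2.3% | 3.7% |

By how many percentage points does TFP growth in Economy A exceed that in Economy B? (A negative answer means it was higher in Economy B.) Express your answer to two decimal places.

Labor's share = 1 − 0.49 = 0.51.
Economy A: TFP = 3 − 4.802 − 0.153 = -1.955%.
Economy B: TFP = 3.4 − 1.127 − 1.887 = 0.386%.
Difference = -1.955 − (0.386) = -2.341 pp.

-2.34 percentage points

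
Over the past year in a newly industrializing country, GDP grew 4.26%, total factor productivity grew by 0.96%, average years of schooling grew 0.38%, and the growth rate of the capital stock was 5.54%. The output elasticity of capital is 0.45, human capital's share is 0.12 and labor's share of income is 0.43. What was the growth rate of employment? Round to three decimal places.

Labor's share = 1 − 0.45 − 0.12 = 0.43.
gY = gA + 0.45×5.54 + 0.12×0.38 + 0.43×g.
0.43×g = 4.26 − 0.96 − 2.5386 = 0.7614.
g = 0.7614 / 0.43 = 1.7707%.

Employment growth was 1.771%.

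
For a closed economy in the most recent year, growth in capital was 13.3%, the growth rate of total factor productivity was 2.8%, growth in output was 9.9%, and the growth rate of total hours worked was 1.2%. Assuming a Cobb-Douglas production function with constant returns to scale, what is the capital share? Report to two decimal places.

The capital share is 0.49.

gY = gA + α·gK + (1−α)·gL, so gY − gA − gL = α(gK − gL).
9.9 − 2.8 − 1.2 = α × (13.3 − 1.2).
5.9 = 12.1 α, so α = 0.4876.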